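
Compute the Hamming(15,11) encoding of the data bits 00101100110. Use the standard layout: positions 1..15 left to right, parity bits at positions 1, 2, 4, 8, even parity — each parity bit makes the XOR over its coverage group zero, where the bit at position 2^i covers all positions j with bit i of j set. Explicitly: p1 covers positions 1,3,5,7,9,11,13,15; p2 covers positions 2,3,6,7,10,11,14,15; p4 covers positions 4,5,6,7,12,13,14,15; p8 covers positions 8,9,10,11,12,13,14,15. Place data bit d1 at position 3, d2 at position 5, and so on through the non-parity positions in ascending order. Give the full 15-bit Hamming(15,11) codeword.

Place data bits at non-power-of-two positions: b3=0, b5=0, b6=1, b7=0, b9=1, b10=1, b11=0, b12=0, b13=1, b14=1, b15=0.
p1 = XOR of data positions {3,5,7,9,11,13,15} = 0⊕0⊕0⊕1⊕0⊕1⊕0 = 0
p2 = XOR of data positions {3,6,7,10,11,14,15} = 0⊕1⊕0⊕1⊕0⊕1⊕0 = 1
p4 = XOR of data positions {5,6,7,12,13,14,15} = 0⊕1⊕0⊕0⊕1⊕1⊕0 = 1
p8 = XOR of data positions {9,10,11,12,13,14,15} = 1⊕1⊕0⊕0⊕1⊕1⊕0 = 0
Codeword b1..b15 = 010101001100110

010101001100110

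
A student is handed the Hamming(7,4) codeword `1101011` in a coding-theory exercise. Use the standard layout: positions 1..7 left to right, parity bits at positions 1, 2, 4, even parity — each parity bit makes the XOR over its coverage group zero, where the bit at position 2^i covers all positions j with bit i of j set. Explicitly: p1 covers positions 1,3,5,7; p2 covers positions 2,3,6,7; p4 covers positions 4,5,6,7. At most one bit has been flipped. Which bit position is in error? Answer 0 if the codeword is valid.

s1: b1⊕b3⊕b5⊕b7 = 1⊕0⊕0⊕1 = 0
s2: b2⊕b3⊕b6⊕b7 = 1⊕0⊕1⊕1 = 1
s4: b4⊕b5⊕b6⊕b7 = 1⊕0⊕1⊕1 = 1
Syndrome (s4...s1) = 110 → position 6.

6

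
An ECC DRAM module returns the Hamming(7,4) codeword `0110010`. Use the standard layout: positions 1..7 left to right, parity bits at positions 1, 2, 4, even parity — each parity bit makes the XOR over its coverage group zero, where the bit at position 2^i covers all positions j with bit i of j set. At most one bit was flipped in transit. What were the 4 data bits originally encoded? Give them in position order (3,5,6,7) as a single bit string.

1011

s1: b1⊕b3⊕b5⊕b7 = 0⊕1⊕0⊕0 = 1
s2: b2⊕b3⊕b6⊕b7 = 1⊕1⊕1⊕0 = 1
s4: b4⊕b5⊕b6⊕b7 = 0⊕0⊕1⊕0 = 1
Syndrome (s4...s1) = 111 → position 7.
Flip bit 7: corrected codeword = 0110011
Data bits at positions 3,5,6,7: 1011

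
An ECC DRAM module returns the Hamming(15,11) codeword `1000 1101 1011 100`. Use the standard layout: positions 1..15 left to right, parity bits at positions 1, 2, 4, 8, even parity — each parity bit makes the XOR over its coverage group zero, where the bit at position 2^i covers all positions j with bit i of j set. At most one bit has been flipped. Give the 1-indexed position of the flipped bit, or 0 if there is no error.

s1: b1⊕b3⊕b5⊕b7⊕b9⊕b11⊕b13⊕b15 = 1⊕0⊕1⊕0⊕1⊕1⊕1⊕0 = 1
s2: b2⊕b3⊕b6⊕b7⊕b10⊕b11⊕b14⊕b15 = 0⊕0⊕1⊕0⊕0⊕1⊕0⊕0 = 0
s4: b4⊕b5⊕b6⊕b7⊕b12⊕b13⊕b14⊕b15 = 0⊕1⊕1⊕0⊕1⊕1⊕0⊕0 = 0
s8: b8⊕b9⊕b10⊕b11⊕b12⊕b13⊕b14⊕b15 = 1⊕1⊕0⊕1⊕1⊕1⊕0⊕0 = 1
Syndrome (s8...s1) = 1001 → position 9.

9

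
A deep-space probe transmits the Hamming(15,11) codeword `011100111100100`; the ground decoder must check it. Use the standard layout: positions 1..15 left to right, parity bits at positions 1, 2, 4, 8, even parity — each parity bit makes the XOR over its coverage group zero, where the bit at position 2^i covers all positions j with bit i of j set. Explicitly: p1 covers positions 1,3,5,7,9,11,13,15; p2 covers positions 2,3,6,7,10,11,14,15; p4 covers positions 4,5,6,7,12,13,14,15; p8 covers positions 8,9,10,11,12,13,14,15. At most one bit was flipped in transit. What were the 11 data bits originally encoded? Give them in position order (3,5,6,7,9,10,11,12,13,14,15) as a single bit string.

s1: b1⊕b3⊕b5⊕b7⊕b9⊕b11⊕b13⊕b15 = 0⊕1⊕0⊕1⊕1⊕0⊕1⊕0 = 0
s2: b2⊕b3⊕b6⊕b7⊕b10⊕b11⊕b14⊕b15 = 1⊕1⊕0⊕1⊕1⊕0⊕0⊕0 = 0
s4: b4⊕b5⊕b6⊕b7⊕b12⊕b13⊕b14⊕b15 = 1⊕0⊕0⊕1⊕0⊕1⊕0⊕0 = 1
s8: b8⊕b9⊕b10⊕b11⊕b12⊕b13⊕b14⊕b15 = 1⊕1⊕1⊕0⊕0⊕1⊕0⊕0 = 0
Syndrome (s8...s1) = 0100 → position 4.
Flip bit 4: corrected codeword = 011000111100100
Data bits at positions 3,5,6,7,9,10,11,12,13,14,15: 10011100100

10011100100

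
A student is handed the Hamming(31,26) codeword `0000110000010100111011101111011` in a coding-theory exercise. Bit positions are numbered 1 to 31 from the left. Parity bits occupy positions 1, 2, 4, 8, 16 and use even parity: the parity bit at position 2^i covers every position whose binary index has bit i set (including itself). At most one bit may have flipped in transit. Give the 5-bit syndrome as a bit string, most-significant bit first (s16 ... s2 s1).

00000

s1: b1⊕b3⊕b5⊕b7⊕b9⊕b11⊕b13⊕b15⊕b17⊕b19⊕b21⊕b23⊕b25⊕b27⊕b29⊕b31 = 0⊕0⊕1⊕0⊕0⊕0⊕0⊕0⊕1⊕1⊕1⊕1⊕1⊕1⊕0⊕1 = 0
s2: b2⊕b3⊕b6⊕b7⊕b10⊕b11⊕b14⊕b15⊕b18⊕b19⊕b22⊕b23⊕b26⊕b27⊕b30⊕b31 = 0⊕0⊕1⊕0⊕0⊕0⊕1⊕0⊕1⊕1⊕1⊕1⊕1⊕1⊕1⊕1 = 0
s4: b4⊕b5⊕b6⊕b7⊕b12⊕b13⊕b14⊕b15⊕b20⊕b21⊕b22⊕b23⊕b28⊕b29⊕b30⊕b31 = 0⊕1⊕1⊕0⊕1⊕0⊕1⊕0⊕0⊕1⊕1⊕1⊕1⊕0⊕1⊕1 = 0
s8: b8⊕b9⊕b10⊕b11⊕b12⊕b13⊕b14⊕b15⊕b24⊕b25⊕b26⊕b27⊕b28⊕b29⊕b30⊕b31 = 0⊕0⊕0⊕0⊕1⊕0⊕1⊕0⊕0⊕1⊕1⊕1⊕1⊕0⊕1⊕1 = 0
s16: b16⊕b17⊕b18⊕b19⊕b20⊕b21⊕b22⊕b23⊕b24⊕b25⊕b26⊕b27⊕b28⊕b29⊕b30⊕b31 = 0⊕1⊕1⊕1⊕0⊕1⊕1⊕1⊕0⊕1⊕1⊕1⊕1⊕0⊕1⊕1 = 0
Syndrome (s16...s1) = 00000 → position 0 (no error).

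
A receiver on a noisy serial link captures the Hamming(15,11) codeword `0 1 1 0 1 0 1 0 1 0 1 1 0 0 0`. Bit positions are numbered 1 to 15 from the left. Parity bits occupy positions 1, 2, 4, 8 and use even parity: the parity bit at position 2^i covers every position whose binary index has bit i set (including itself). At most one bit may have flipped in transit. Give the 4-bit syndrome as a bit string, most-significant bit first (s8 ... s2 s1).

s1: b1⊕b3⊕b5⊕b7⊕b9⊕b11⊕b13⊕b15 = 0⊕1⊕1⊕1⊕1⊕1⊕0⊕0 = 1
s2: b2⊕b3⊕b6⊕b7⊕b10⊕b11⊕b14⊕b15 = 1⊕1⊕0⊕1⊕0⊕1⊕0⊕0 = 0
s4: b4⊕b5⊕b6⊕b7⊕b12⊕b13⊕b14⊕b15 = 0⊕1⊕0⊕1⊕1⊕0⊕0⊕0 = 1
s8: b8⊕b9⊕b10⊕b11⊕b12⊕b13⊕b14⊕b15 = 0⊕1⊕0⊕1⊕1⊕0⊕0⊕0 = 1
Syndrome (s8...s1) = 1101 → position 13.

1101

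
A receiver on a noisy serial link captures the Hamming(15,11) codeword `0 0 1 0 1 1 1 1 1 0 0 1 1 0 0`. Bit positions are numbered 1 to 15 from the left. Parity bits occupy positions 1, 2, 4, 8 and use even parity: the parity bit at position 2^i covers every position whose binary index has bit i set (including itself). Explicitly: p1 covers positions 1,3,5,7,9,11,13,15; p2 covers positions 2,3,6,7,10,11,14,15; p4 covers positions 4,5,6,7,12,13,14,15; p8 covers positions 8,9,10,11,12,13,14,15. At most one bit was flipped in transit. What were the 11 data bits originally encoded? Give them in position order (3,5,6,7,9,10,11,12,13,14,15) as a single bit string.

11101001100

s1: b1⊕b3⊕b5⊕b7⊕b9⊕b11⊕b13⊕b15 = 0⊕1⊕1⊕1⊕1⊕0⊕1⊕0 = 1
s2: b2⊕b3⊕b6⊕b7⊕b10⊕b11⊕b14⊕b15 = 0⊕1⊕1⊕1⊕0⊕0⊕0⊕0 = 1
s4: b4⊕b5⊕b6⊕b7⊕b12⊕b13⊕b14⊕b15 = 0⊕1⊕1⊕1⊕1⊕1⊕0⊕0 = 1
s8: b8⊕b9⊕b10⊕b11⊕b12⊕b13⊕b14⊕b15 = 1⊕1⊕0⊕0⊕1⊕1⊕0⊕0 = 0
Syndrome (s8...s1) = 0111 → position 7.
Flip bit 7: corrected codeword = 001011011001100
Data bits at positions 3,5,6,7,9,10,11,12,13,14,15: 11101001100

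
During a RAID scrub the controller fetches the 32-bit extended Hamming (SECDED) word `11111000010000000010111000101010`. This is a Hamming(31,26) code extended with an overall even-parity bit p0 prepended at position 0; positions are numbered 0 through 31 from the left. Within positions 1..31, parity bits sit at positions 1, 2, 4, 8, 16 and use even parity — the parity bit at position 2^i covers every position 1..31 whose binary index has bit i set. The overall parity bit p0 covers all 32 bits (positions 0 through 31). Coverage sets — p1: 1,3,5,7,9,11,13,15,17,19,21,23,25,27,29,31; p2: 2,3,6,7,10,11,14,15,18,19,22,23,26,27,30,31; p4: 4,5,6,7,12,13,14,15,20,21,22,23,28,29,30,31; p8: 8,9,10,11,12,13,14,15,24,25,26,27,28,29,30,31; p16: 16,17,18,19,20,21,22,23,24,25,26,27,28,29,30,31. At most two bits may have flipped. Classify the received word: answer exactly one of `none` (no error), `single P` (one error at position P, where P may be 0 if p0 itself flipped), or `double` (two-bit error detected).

s1: b1⊕b3⊕b5⊕b7⊕b9⊕b11⊕b13⊕b15⊕b17⊕b19⊕b21⊕b23⊕b25⊕b27⊕b29⊕b31 = 1⊕1⊕0⊕0⊕1⊕0⊕0⊕0⊕0⊕0⊕1⊕0⊕0⊕0⊕0⊕0 = 0
s2: b2⊕b3⊕b6⊕b7⊕b10⊕b11⊕b14⊕b15⊕b18⊕b19⊕b22⊕b23⊕b26⊕b27⊕b30⊕b31 = 1⊕1⊕0⊕0⊕0⊕0⊕0⊕0⊕1⊕0⊕1⊕0⊕1⊕0⊕1⊕0 = 0
s4: b4⊕b5⊕b6⊕b7⊕b12⊕b13⊕b14⊕b15⊕b20⊕b21⊕b22⊕b23⊕b28⊕b29⊕b30⊕b31 = 1⊕0⊕0⊕0⊕0⊕0⊕0⊕0⊕1⊕1⊕1⊕0⊕1⊕0⊕1⊕0 = 0
s8: b8⊕b9⊕b10⊕b11⊕b12⊕b13⊕b14⊕b15⊕b24⊕b25⊕b26⊕b27⊕b28⊕b29⊕b30⊕b31 = 0⊕1⊕0⊕0⊕0⊕0⊕0⊕0⊕0⊕0⊕1⊕0⊕1⊕0⊕1⊕0 = 0
s16: b16⊕b17⊕b18⊕b19⊕b20⊕b21⊕b22⊕b23⊕b24⊕b25⊕b26⊕b27⊕b28⊕b29⊕b30⊕b31 = 0⊕0⊕1⊕0⊕1⊕1⊕1⊕0⊕0⊕0⊕1⊕0⊕1⊕0⊕1⊕0 = 1
Syndrome (s16...s1) = 10000 → position 16.
Overall parity (XOR of all 32 bits, including p0): 1⊕1⊕1⊕1⊕1⊕0⊕0⊕0⊕0⊕1⊕0⊕0⊕0⊕0⊕0⊕0⊕0⊕0⊕1⊕0⊕1⊕1⊕1⊕0⊕0⊕0⊕1⊕0⊕1⊕0⊕1⊕0 = 1
Overall=1, syndrome position=16 → single-bit error at position 16.

single 16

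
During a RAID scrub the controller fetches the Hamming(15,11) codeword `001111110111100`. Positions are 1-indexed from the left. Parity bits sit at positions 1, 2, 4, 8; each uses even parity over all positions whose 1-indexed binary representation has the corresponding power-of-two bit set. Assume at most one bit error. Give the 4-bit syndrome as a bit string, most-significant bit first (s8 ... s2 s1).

1011

s1: b1⊕b3⊕b5⊕b7⊕b9⊕b11⊕b13⊕b15 = 0⊕1⊕1⊕1⊕0⊕1⊕1⊕0 = 1
s2: b2⊕b3⊕b6⊕b7⊕b10⊕b11⊕b14⊕b15 = 0⊕1⊕1⊕1⊕1⊕1⊕0⊕0 = 1
s4: b4⊕b5⊕b6⊕b7⊕b12⊕b13⊕b14⊕b15 = 1⊕1⊕1⊕1⊕1⊕1⊕0⊕0 = 0
s8: b8⊕b9⊕b10⊕b11⊕b12⊕b13⊕b14⊕b15 = 1⊕0⊕1⊕1⊕1⊕1⊕0⊕0 = 1
Syndrome (s8...s1) = 1011 → position 11.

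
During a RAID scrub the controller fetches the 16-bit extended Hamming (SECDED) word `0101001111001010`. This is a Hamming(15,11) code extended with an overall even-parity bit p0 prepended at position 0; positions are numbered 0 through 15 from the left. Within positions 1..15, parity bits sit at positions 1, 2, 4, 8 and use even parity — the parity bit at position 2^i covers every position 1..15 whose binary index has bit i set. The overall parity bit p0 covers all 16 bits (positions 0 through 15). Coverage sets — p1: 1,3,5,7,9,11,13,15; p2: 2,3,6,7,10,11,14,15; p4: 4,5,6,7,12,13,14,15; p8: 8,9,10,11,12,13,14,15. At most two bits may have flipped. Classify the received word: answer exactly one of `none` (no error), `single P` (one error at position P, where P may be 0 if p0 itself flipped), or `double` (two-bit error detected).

none

s1: b1⊕b3⊕b5⊕b7⊕b9⊕b11⊕b13⊕b15 = 1⊕1⊕0⊕1⊕1⊕0⊕0⊕0 = 0
s2: b2⊕b3⊕b6⊕b7⊕b10⊕b11⊕b14⊕b15 = 0⊕1⊕1⊕1⊕0⊕0⊕1⊕0 = 0
s4: b4⊕b5⊕b6⊕b7⊕b12⊕b13⊕b14⊕b15 = 0⊕0⊕1⊕1⊕1⊕0⊕1⊕0 = 0
s8: b8⊕b9⊕b10⊕b11⊕b12⊕b13⊕b14⊕b15 = 1⊕1⊕0⊕0⊕1⊕0⊕1⊕0 = 0
Syndrome (s8...s1) = 0000 → position 0 (no error).
Overall parity (XOR of all 16 bits, including p0): 0⊕1⊕0⊕1⊕0⊕0⊕1⊕1⊕1⊕1⊕0⊕0⊕1⊕0⊕1⊕0 = 0
Overall=0, syndrome position=0 → no error.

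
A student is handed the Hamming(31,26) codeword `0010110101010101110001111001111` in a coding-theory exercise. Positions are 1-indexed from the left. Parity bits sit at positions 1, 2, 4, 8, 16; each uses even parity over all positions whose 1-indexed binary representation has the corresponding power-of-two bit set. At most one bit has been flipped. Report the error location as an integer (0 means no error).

19

s1: b1⊕b3⊕b5⊕b7⊕b9⊕b11⊕b13⊕b15⊕b17⊕b19⊕b21⊕b23⊕b25⊕b27⊕b29⊕b31 = 0⊕1⊕1⊕0⊕0⊕0⊕0⊕0⊕1⊕0⊕0⊕1⊕1⊕0⊕1⊕1 = 1
s2: b2⊕b3⊕b6⊕b7⊕b10⊕b11⊕b14⊕b15⊕b18⊕b19⊕b22⊕b23⊕b26⊕b27⊕b30⊕b31 = 0⊕1⊕1⊕0⊕1⊕0⊕1⊕0⊕1⊕0⊕1⊕1⊕0⊕0⊕1⊕1 = 1
s4: b4⊕b5⊕b6⊕b7⊕b12⊕b13⊕b14⊕b15⊕b20⊕b21⊕b22⊕b23⊕b28⊕b29⊕b30⊕b31 = 0⊕1⊕1⊕0⊕1⊕0⊕1⊕0⊕0⊕0⊕1⊕1⊕1⊕1⊕1⊕1 = 0
s8: b8⊕b9⊕b10⊕b11⊕b12⊕b13⊕b14⊕b15⊕b24⊕b25⊕b26⊕b27⊕b28⊕b29⊕b30⊕b31 = 1⊕0⊕1⊕0⊕1⊕0⊕1⊕0⊕1⊕1⊕0⊕0⊕1⊕1⊕1⊕1 = 0
s16: b16⊕b17⊕b18⊕b19⊕b20⊕b21⊕b22⊕b23⊕b24⊕b25⊕b26⊕b27⊕b28⊕b29⊕b30⊕b31 = 1⊕1⊕1⊕0⊕0⊕0⊕1⊕1⊕1⊕1⊕0⊕0⊕1⊕1⊕1⊕1 = 1
Syndrome (s16...s1) = 10011 → position 19.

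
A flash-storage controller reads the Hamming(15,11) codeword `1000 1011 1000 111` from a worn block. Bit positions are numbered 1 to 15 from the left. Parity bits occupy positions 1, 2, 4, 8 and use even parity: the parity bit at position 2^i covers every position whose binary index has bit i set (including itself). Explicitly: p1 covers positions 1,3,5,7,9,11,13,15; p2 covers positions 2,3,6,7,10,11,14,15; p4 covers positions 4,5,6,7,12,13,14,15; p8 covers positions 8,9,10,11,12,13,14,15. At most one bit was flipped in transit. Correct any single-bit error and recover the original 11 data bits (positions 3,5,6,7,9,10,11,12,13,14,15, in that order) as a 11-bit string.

s1: b1⊕b3⊕b5⊕b7⊕b9⊕b11⊕b13⊕b15 = 1⊕0⊕1⊕1⊕1⊕0⊕1⊕1 = 0
s2: b2⊕b3⊕b6⊕b7⊕b10⊕b11⊕b14⊕b15 = 0⊕0⊕0⊕1⊕0⊕0⊕1⊕1 = 1
s4: b4⊕b5⊕b6⊕b7⊕b12⊕b13⊕b14⊕b15 = 0⊕1⊕0⊕1⊕0⊕1⊕1⊕1 = 1
s8: b8⊕b9⊕b10⊕b11⊕b12⊕b13⊕b14⊕b15 = 1⊕1⊕0⊕0⊕0⊕1⊕1⊕1 = 1
Syndrome (s8...s1) = 1110 → position 14.
Flip bit 14: corrected codeword = 100010111000101
Data bits at positions 3,5,6,7,9,10,11,12,13,14,15: 01011000101

01011000101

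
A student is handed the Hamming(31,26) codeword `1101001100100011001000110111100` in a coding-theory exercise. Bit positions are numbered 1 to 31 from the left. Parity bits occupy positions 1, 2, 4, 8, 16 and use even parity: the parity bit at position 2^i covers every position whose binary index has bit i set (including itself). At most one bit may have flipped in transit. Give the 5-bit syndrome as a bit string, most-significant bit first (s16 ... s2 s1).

s1: b1⊕b3⊕b5⊕b7⊕b9⊕b11⊕b13⊕b15⊕b17⊕b19⊕b21⊕b23⊕b25⊕b27⊕b29⊕b31 = 1⊕0⊕0⊕1⊕0⊕1⊕0⊕1⊕0⊕1⊕0⊕1⊕0⊕1⊕1⊕0 = 0
s2: b2⊕b3⊕b6⊕b7⊕b10⊕b11⊕b14⊕b15⊕b18⊕b19⊕b22⊕b23⊕b26⊕b27⊕b30⊕b31 = 1⊕0⊕0⊕1⊕0⊕1⊕0⊕1⊕0⊕1⊕0⊕1⊕1⊕1⊕0⊕0 = 0
s4: b4⊕b5⊕b6⊕b7⊕b12⊕b13⊕b14⊕b15⊕b20⊕b21⊕b22⊕b23⊕b28⊕b29⊕b30⊕b31 = 1⊕0⊕0⊕1⊕0⊕0⊕0⊕1⊕0⊕0⊕0⊕1⊕1⊕1⊕0⊕0 = 0
s8: b8⊕b9⊕b10⊕b11⊕b12⊕b13⊕b14⊕b15⊕b24⊕b25⊕b26⊕b27⊕b28⊕b29⊕b30⊕b31 = 1⊕0⊕0⊕1⊕0⊕0⊕0⊕1⊕1⊕0⊕1⊕1⊕1⊕1⊕0⊕0 = 0
s16: b16⊕b17⊕b18⊕b19⊕b20⊕b21⊕b22⊕b23⊕b24⊕b25⊕b26⊕b27⊕b28⊕b29⊕b30⊕b31 = 1⊕0⊕0⊕1⊕0⊕0⊕0⊕1⊕1⊕0⊕1⊕1⊕1⊕1⊕0⊕0 = 0
Syndrome (s16...s1) = 00000 → position 0 (no error).

00000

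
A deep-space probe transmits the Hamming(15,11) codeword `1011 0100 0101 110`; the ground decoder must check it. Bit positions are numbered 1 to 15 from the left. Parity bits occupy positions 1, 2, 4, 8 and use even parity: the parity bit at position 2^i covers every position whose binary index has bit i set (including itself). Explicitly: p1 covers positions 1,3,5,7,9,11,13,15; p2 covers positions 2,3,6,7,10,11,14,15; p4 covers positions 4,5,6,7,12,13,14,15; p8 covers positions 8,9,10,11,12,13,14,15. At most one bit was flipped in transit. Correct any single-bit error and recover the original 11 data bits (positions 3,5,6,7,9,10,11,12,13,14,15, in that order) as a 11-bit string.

s1: b1⊕b3⊕b5⊕b7⊕b9⊕b11⊕b13⊕b15 = 1⊕1⊕0⊕0⊕0⊕0⊕1⊕0 = 1
s2: b2⊕b3⊕b6⊕b7⊕b10⊕b11⊕b14⊕b15 = 0⊕1⊕1⊕0⊕1⊕0⊕1⊕0 = 0
s4: b4⊕b5⊕b6⊕b7⊕b12⊕b13⊕b14⊕b15 = 1⊕0⊕1⊕0⊕1⊕1⊕1⊕0 = 1
s8: b8⊕b9⊕b10⊕b11⊕b12⊕b13⊕b14⊕b15 = 0⊕0⊕1⊕0⊕1⊕1⊕1⊕0 = 0
Syndrome (s8...s1) = 0101 → position 5.
Flip bit 5: corrected codeword = 101111000101110
Data bits at positions 3,5,6,7,9,10,11,12,13,14,15: 11100101110

11100101110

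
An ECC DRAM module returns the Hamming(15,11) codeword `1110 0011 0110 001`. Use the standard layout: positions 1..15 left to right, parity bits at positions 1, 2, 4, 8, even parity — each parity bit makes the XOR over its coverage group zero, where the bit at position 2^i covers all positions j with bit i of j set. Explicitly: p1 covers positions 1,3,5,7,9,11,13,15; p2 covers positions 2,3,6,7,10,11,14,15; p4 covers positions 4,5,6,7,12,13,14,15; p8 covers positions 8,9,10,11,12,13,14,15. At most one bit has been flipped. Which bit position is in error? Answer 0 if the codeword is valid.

1

s1: b1⊕b3⊕b5⊕b7⊕b9⊕b11⊕b13⊕b15 = 1⊕1⊕0⊕1⊕0⊕1⊕0⊕1 = 1
s2: b2⊕b3⊕b6⊕b7⊕b10⊕b11⊕b14⊕b15 = 1⊕1⊕0⊕1⊕1⊕1⊕0⊕1 = 0
s4: b4⊕b5⊕b6⊕b7⊕b12⊕b13⊕b14⊕b15 = 0⊕0⊕0⊕1⊕0⊕0⊕0⊕1 = 0
s8: b8⊕b9⊕b10⊕b11⊕b12⊕b13⊕b14⊕b15 = 1⊕0⊕1⊕1⊕0⊕0⊕0⊕1 = 0
Syndrome (s8...s1) = 0001 → position 1.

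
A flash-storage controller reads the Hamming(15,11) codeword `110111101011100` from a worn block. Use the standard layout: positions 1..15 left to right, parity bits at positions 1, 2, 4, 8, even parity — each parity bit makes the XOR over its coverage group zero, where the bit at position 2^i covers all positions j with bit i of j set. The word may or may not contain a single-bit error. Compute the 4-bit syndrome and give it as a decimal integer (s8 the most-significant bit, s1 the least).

0

s1: b1⊕b3⊕b5⊕b7⊕b9⊕b11⊕b13⊕b15 = 1⊕0⊕1⊕1⊕1⊕1⊕1⊕0 = 0
s2: b2⊕b3⊕b6⊕b7⊕b10⊕b11⊕b14⊕b15 = 1⊕0⊕1⊕1⊕0⊕1⊕0⊕0 = 0
s4: b4⊕b5⊕b6⊕b7⊕b12⊕b13⊕b14⊕b15 = 1⊕1⊕1⊕1⊕1⊕1⊕0⊕0 = 0
s8: b8⊕b9⊕b10⊕b11⊕b12⊕b13⊕b14⊕b15 = 0⊕1⊕0⊕1⊕1⊕1⊕0⊕0 = 0
Syndrome (s8...s1) = 0000 → position 0 (no error).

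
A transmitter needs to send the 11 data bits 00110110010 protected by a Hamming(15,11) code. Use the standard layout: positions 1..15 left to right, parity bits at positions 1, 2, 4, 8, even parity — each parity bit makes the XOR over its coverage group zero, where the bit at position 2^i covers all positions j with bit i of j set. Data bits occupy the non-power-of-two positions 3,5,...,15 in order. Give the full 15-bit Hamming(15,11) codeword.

010101110110010

Place data bits at non-power-of-two positions: b3=0, b5=0, b6=1, b7=1, b9=0, b10=1, b11=1, b12=0, b13=0, b14=1, b15=0.
p1 = XOR of data positions {3,5,7,9,11,13,15} = 0⊕0⊕1⊕0⊕1⊕0⊕0 = 0
p2 = XOR of data positions {3,6,7,10,11,14,15} = 0⊕1⊕1⊕1⊕1⊕1⊕0 = 1
p4 = XOR of data positions {5,6,7,12,13,14,15} = 0⊕1⊕1⊕0⊕0⊕1⊕0 = 1
p8 = XOR of data positions {9,10,11,12,13,14,15} = 0⊕1⊕1⊕0⊕0⊕1⊕0 = 1
Codeword b1..b15 = 010101110110010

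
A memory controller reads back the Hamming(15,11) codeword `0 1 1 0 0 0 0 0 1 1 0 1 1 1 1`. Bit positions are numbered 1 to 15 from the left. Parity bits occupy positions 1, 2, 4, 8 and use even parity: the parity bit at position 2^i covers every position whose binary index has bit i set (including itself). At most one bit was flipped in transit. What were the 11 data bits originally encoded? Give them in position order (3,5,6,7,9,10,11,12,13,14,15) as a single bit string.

10001101111

s1: b1⊕b3⊕b5⊕b7⊕b9⊕b11⊕b13⊕b15 = 0⊕1⊕0⊕0⊕1⊕0⊕1⊕1 = 0
s2: b2⊕b3⊕b6⊕b7⊕b10⊕b11⊕b14⊕b15 = 1⊕1⊕0⊕0⊕1⊕0⊕1⊕1 = 1
s4: b4⊕b5⊕b6⊕b7⊕b12⊕b13⊕b14⊕b15 = 0⊕0⊕0⊕0⊕1⊕1⊕1⊕1 = 0
s8: b8⊕b9⊕b10⊕b11⊕b12⊕b13⊕b14⊕b15 = 0⊕1⊕1⊕0⊕1⊕1⊕1⊕1 = 0
Syndrome (s8...s1) = 0010 → position 2.
Flip bit 2: corrected codeword = 001000001101111
Data bits at positions 3,5,6,7,9,10,11,12,13,14,15: 10001101111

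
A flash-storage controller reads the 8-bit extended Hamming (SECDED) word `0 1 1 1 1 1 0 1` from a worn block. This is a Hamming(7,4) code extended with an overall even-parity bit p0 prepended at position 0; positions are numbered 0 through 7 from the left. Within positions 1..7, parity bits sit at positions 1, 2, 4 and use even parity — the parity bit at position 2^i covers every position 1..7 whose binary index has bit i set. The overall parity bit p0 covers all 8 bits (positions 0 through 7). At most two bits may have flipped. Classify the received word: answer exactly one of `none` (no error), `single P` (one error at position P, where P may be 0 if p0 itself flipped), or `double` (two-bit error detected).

double

s1: b1⊕b3⊕b5⊕b7 = 1⊕1⊕1⊕1 = 0
s2: b2⊕b3⊕b6⊕b7 = 1⊕1⊕0⊕1 = 1
s4: b4⊕b5⊕b6⊕b7 = 1⊕1⊕0⊕1 = 1
Syndrome (s4...s1) = 110 → position 6.
Overall parity (XOR of all 8 bits, including p0): 0⊕1⊕1⊕1⊕1⊕1⊕0⊕1 = 0
Overall=0, syndrome position=6 → double-bit error detected (uncorrectable).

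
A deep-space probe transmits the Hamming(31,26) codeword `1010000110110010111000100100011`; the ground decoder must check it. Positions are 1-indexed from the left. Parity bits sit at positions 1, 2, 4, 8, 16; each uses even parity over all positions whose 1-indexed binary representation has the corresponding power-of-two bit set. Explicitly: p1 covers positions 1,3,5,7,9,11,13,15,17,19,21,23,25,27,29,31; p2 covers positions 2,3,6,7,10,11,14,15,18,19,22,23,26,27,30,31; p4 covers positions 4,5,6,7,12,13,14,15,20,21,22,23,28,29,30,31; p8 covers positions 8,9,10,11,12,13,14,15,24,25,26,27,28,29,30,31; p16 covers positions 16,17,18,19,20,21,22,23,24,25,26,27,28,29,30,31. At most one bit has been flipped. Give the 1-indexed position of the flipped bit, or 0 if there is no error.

23

s1: b1⊕b3⊕b5⊕b7⊕b9⊕b11⊕b13⊕b15⊕b17⊕b19⊕b21⊕b23⊕b25⊕b27⊕b29⊕b31 = 1⊕1⊕0⊕0⊕1⊕1⊕0⊕1⊕1⊕1⊕0⊕1⊕0⊕0⊕0⊕1 = 1
s2: b2⊕b3⊕b6⊕b7⊕b10⊕b11⊕b14⊕b15⊕b18⊕b19⊕b22⊕b23⊕b26⊕b27⊕b30⊕b31 = 0⊕1⊕0⊕0⊕0⊕1⊕0⊕1⊕1⊕1⊕0⊕1⊕1⊕0⊕1⊕1 = 1
s4: b4⊕b5⊕b6⊕b7⊕b12⊕b13⊕b14⊕b15⊕b20⊕b21⊕b22⊕b23⊕b28⊕b29⊕b30⊕b31 = 0⊕0⊕0⊕0⊕1⊕0⊕0⊕1⊕0⊕0⊕0⊕1⊕0⊕0⊕1⊕1 = 1
s8: b8⊕b9⊕b10⊕b11⊕b12⊕b13⊕b14⊕b15⊕b24⊕b25⊕b26⊕b27⊕b28⊕b29⊕b30⊕b31 = 1⊕1⊕0⊕1⊕1⊕0⊕0⊕1⊕0⊕0⊕1⊕0⊕0⊕0⊕1⊕1 = 0
s16: b16⊕b17⊕b18⊕b19⊕b20⊕b21⊕b22⊕b23⊕b24⊕b25⊕b26⊕b27⊕b28⊕b29⊕b30⊕b31 = 0⊕1⊕1⊕1⊕0⊕0⊕0⊕1⊕0⊕0⊕1⊕0⊕0⊕0⊕1⊕1 = 1
Syndrome (s16...s1) = 10111 → position 23.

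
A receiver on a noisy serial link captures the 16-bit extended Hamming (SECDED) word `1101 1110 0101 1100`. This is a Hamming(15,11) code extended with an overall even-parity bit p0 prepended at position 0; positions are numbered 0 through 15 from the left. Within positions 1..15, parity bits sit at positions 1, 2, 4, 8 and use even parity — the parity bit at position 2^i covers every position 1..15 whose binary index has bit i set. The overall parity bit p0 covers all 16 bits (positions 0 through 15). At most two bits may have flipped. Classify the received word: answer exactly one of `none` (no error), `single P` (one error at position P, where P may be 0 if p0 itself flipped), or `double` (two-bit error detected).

double

s1: b1⊕b3⊕b5⊕b7⊕b9⊕b11⊕b13⊕b15 = 1⊕1⊕1⊕0⊕1⊕1⊕1⊕0 = 0
s2: b2⊕b3⊕b6⊕b7⊕b10⊕b11⊕b14⊕b15 = 0⊕1⊕1⊕0⊕0⊕1⊕0⊕0 = 1
s4: b4⊕b5⊕b6⊕b7⊕b12⊕b13⊕b14⊕b15 = 1⊕1⊕1⊕0⊕1⊕1⊕0⊕0 = 1
s8: b8⊕b9⊕b10⊕b11⊕b12⊕b13⊕b14⊕b15 = 0⊕1⊕0⊕1⊕1⊕1⊕0⊕0 = 0
Syndrome (s8...s1) = 0110 → position 6.
Overall parity (XOR of all 16 bits, including p0): 1⊕1⊕0⊕1⊕1⊕1⊕1⊕0⊕0⊕1⊕0⊕1⊕1⊕1⊕0⊕0 = 0
Overall=0, syndrome position=6 → double-bit error detected (uncorrectable).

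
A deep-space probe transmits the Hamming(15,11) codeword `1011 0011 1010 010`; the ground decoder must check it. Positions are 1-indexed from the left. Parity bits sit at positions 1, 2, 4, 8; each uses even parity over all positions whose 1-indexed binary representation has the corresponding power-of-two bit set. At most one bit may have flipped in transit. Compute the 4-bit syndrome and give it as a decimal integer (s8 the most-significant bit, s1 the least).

s1: b1⊕b3⊕b5⊕b7⊕b9⊕b11⊕b13⊕b15 = 1⊕1⊕0⊕1⊕1⊕1⊕0⊕0 = 1
s2: b2⊕b3⊕b6⊕b7⊕b10⊕b11⊕b14⊕b15 = 0⊕1⊕0⊕1⊕0⊕1⊕1⊕0 = 0
s4: b4⊕b5⊕b6⊕b7⊕b12⊕b13⊕b14⊕b15 = 1⊕0⊕0⊕1⊕0⊕0⊕1⊕0 = 1
s8: b8⊕b9⊕b10⊕b11⊕b12⊕b13⊕b14⊕b15 = 1⊕1⊕0⊕1⊕0⊕0⊕1⊕0 = 0
Syndrome (s8...s1) = 0101 → position 5.

5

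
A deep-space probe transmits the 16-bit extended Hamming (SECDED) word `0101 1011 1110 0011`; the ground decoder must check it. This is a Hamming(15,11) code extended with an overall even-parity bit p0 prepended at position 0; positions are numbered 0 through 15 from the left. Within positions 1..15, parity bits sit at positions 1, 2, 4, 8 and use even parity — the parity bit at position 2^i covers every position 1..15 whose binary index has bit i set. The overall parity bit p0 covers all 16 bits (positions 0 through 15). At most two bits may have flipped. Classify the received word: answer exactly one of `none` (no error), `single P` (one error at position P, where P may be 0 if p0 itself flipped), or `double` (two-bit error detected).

s1: b1⊕b3⊕b5⊕b7⊕b9⊕b11⊕b13⊕b15 = 1⊕1⊕0⊕1⊕1⊕0⊕0⊕1 = 1
s2: b2⊕b3⊕b6⊕b7⊕b10⊕b11⊕b14⊕b15 = 0⊕1⊕1⊕1⊕1⊕0⊕1⊕1 = 0
s4: b4⊕b5⊕b6⊕b7⊕b12⊕b13⊕b14⊕b15 = 1⊕0⊕1⊕1⊕0⊕0⊕1⊕1 = 1
s8: b8⊕b9⊕b10⊕b11⊕b12⊕b13⊕b14⊕b15 = 1⊕1⊕1⊕0⊕0⊕0⊕1⊕1 = 1
Syndrome (s8...s1) = 1101 → position 13.
Overall parity (XOR of all 16 bits, including p0): 0⊕1⊕0⊕1⊕1⊕0⊕1⊕1⊕1⊕1⊕1⊕0⊕0⊕0⊕1⊕1 = 0
Overall=0, syndrome position=13 → double-bit error detected (uncorrectable).

double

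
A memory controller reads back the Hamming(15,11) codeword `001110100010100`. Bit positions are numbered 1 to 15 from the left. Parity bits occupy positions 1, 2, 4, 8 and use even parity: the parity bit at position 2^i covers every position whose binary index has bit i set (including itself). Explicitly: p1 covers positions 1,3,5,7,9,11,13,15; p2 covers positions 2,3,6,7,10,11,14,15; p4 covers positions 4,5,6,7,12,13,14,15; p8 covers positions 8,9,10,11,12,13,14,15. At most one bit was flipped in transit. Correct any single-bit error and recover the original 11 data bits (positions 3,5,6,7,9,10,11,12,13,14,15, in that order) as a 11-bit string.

s1: b1⊕b3⊕b5⊕b7⊕b9⊕b11⊕b13⊕b15 = 0⊕1⊕1⊕1⊕0⊕1⊕1⊕0 = 1
s2: b2⊕b3⊕b6⊕b7⊕b10⊕b11⊕b14⊕b15 = 0⊕1⊕0⊕1⊕0⊕1⊕0⊕0 = 1
s4: b4⊕b5⊕b6⊕b7⊕b12⊕b13⊕b14⊕b15 = 1⊕1⊕0⊕1⊕0⊕1⊕0⊕0 = 0
s8: b8⊕b9⊕b10⊕b11⊕b12⊕b13⊕b14⊕b15 = 0⊕0⊕0⊕1⊕0⊕1⊕0⊕0 = 0
Syndrome (s8...s1) = 0011 → position 3.
Flip bit 3: corrected codeword = 000110100010100
Data bits at positions 3,5,6,7,9,10,11,12,13,14,15: 01010010100

01010010100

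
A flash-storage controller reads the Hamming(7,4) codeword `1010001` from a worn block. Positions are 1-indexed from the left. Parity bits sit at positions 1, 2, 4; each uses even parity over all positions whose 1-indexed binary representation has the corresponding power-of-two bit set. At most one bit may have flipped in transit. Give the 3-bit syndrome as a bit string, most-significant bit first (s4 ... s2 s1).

s1: b1⊕b3⊕b5⊕b7 = 1⊕1⊕0⊕1 = 1
s2: b2⊕b3⊕b6⊕b7 = 0⊕1⊕0⊕1 = 0
s4: b4⊕b5⊕b6⊕b7 = 0⊕0⊕0⊕1 = 1
Syndrome (s4...s1) = 101 → position 5.

101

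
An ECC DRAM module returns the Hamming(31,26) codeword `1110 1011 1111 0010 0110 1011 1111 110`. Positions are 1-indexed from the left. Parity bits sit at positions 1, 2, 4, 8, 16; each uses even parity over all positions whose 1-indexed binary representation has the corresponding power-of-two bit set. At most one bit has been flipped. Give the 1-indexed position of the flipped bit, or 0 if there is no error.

s1: b1⊕b3⊕b5⊕b7⊕b9⊕b11⊕b13⊕b15⊕b17⊕b19⊕b21⊕b23⊕b25⊕b27⊕b29⊕b31 = 1⊕1⊕1⊕1⊕1⊕1⊕0⊕1⊕0⊕1⊕1⊕1⊕1⊕1⊕1⊕0 = 1
s2: b2⊕b3⊕b6⊕b7⊕b10⊕b11⊕b14⊕b15⊕b18⊕b19⊕b22⊕b23⊕b26⊕b27⊕b30⊕b31 = 1⊕1⊕0⊕1⊕1⊕1⊕0⊕1⊕1⊕1⊕0⊕1⊕1⊕1⊕1⊕0 = 0
s4: b4⊕b5⊕b6⊕b7⊕b12⊕b13⊕b14⊕b15⊕b20⊕b21⊕b22⊕b23⊕b28⊕b29⊕b30⊕b31 = 0⊕1⊕0⊕1⊕1⊕0⊕0⊕1⊕0⊕1⊕0⊕1⊕1⊕1⊕1⊕0 = 1
s8: b8⊕b9⊕b10⊕b11⊕b12⊕b13⊕b14⊕b15⊕b24⊕b25⊕b26⊕b27⊕b28⊕b29⊕b30⊕b31 = 1⊕1⊕1⊕1⊕1⊕0⊕0⊕1⊕1⊕1⊕1⊕1⊕1⊕1⊕1⊕0 = 1
s16: b16⊕b17⊕b18⊕b19⊕b20⊕b21⊕b22⊕b23⊕b24⊕b25⊕b26⊕b27⊕b28⊕b29⊕b30⊕b31 = 0⊕0⊕1⊕1⊕0⊕1⊕0⊕1⊕1⊕1⊕1⊕1⊕1⊕1⊕1⊕0 = 1
Syndrome (s16...s1) = 11101 → position 29.

29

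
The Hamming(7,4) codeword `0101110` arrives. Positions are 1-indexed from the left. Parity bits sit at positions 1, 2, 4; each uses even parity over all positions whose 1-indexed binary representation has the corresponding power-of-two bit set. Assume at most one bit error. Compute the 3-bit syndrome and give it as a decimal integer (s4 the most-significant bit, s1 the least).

s1: b1⊕b3⊕b5⊕b7 = 0⊕0⊕1⊕0 = 1
s2: b2⊕b3⊕b6⊕b7 = 1⊕0⊕1⊕0 = 0
s4: b4⊕b5⊕b6⊕b7 = 1⊕1⊕1⊕0 = 1
Syndrome (s4...s1) = 101 → position 5.

5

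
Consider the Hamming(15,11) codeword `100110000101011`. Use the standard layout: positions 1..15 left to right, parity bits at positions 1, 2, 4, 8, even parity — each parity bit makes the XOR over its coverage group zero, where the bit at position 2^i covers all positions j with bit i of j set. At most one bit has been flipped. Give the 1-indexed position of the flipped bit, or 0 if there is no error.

s1: b1⊕b3⊕b5⊕b7⊕b9⊕b11⊕b13⊕b15 = 1⊕0⊕1⊕0⊕0⊕0⊕0⊕1 = 1
s2: b2⊕b3⊕b6⊕b7⊕b10⊕b11⊕b14⊕b15 = 0⊕0⊕0⊕0⊕1⊕0⊕1⊕1 = 1
s4: b4⊕b5⊕b6⊕b7⊕b12⊕b13⊕b14⊕b15 = 1⊕1⊕0⊕0⊕1⊕0⊕1⊕1 = 1
s8: b8⊕b9⊕b10⊕b11⊕b12⊕b13⊕b14⊕b15 = 0⊕0⊕1⊕0⊕1⊕0⊕1⊕1 = 0
Syndrome (s8...s1) = 0111 → position 7.

7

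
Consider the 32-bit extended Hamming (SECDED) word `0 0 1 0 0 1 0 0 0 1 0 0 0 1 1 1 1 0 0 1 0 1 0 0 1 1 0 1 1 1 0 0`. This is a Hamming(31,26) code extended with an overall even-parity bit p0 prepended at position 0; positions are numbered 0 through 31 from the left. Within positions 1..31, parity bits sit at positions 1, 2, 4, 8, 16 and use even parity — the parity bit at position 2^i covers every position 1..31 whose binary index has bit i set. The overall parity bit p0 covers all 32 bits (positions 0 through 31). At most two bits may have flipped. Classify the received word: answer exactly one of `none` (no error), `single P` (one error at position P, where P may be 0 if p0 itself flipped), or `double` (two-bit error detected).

s1: b1⊕b3⊕b5⊕b7⊕b9⊕b11⊕b13⊕b15⊕b17⊕b19⊕b21⊕b23⊕b25⊕b27⊕b29⊕b31 = 0⊕0⊕1⊕0⊕1⊕0⊕1⊕1⊕0⊕1⊕1⊕0⊕1⊕1⊕1⊕0 = 1
s2: b2⊕b3⊕b6⊕b7⊕b10⊕b11⊕b14⊕b15⊕b18⊕b19⊕b22⊕b23⊕b26⊕b27⊕b30⊕b31 = 1⊕0⊕0⊕0⊕0⊕0⊕1⊕1⊕0⊕1⊕0⊕0⊕0⊕1⊕0⊕0 = 1
s4: b4⊕b5⊕b6⊕b7⊕b12⊕b13⊕b14⊕b15⊕b20⊕b21⊕b22⊕b23⊕b28⊕b29⊕b30⊕b31 = 0⊕1⊕0⊕0⊕0⊕1⊕1⊕1⊕0⊕1⊕0⊕0⊕1⊕1⊕0⊕0 = 1
s8: b8⊕b9⊕b10⊕b11⊕b12⊕b13⊕b14⊕b15⊕b24⊕b25⊕b26⊕b27⊕b28⊕b29⊕b30⊕b31 = 0⊕1⊕0⊕0⊕0⊕1⊕1⊕1⊕1⊕1⊕0⊕1⊕1⊕1⊕0⊕0 = 1
s16: b16⊕b17⊕b18⊕b19⊕b20⊕b21⊕b22⊕b23⊕b24⊕b25⊕b26⊕b27⊕b28⊕b29⊕b30⊕b31 = 1⊕0⊕0⊕1⊕0⊕1⊕0⊕0⊕1⊕1⊕0⊕1⊕1⊕1⊕0⊕0 = 0
Syndrome (s16...s1) = 01111 → position 15.
Overall parity (XOR of all 32 bits, including p0): 0⊕0⊕1⊕0⊕0⊕1⊕0⊕0⊕0⊕1⊕0⊕0⊕0⊕1⊕1⊕1⊕1⊕0⊕0⊕1⊕0⊕1⊕0⊕0⊕1⊕1⊕0⊕1⊕1⊕1⊕0⊕0 = 0
Overall=0, syndrome position=15 → double-bit error detected (uncorrectable).

double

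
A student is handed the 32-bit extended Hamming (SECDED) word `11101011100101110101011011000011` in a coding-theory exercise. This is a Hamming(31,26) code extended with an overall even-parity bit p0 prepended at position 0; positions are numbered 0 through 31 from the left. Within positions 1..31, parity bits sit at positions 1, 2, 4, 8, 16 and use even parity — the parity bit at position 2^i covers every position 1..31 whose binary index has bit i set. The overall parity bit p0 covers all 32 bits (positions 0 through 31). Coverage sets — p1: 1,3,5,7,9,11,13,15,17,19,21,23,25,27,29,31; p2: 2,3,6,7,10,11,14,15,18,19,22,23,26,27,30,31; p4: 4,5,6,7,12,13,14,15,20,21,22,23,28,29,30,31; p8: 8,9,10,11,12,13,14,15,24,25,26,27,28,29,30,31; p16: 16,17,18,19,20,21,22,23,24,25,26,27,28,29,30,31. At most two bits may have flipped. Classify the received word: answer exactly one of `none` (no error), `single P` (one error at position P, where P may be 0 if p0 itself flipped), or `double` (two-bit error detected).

s1: b1⊕b3⊕b5⊕b7⊕b9⊕b11⊕b13⊕b15⊕b17⊕b19⊕b21⊕b23⊕b25⊕b27⊕b29⊕b31 = 1⊕0⊕0⊕1⊕0⊕1⊕1⊕1⊕1⊕1⊕1⊕0⊕1⊕0⊕0⊕1 = 0
s2: b2⊕b3⊕b6⊕b7⊕b10⊕b11⊕b14⊕b15⊕b18⊕b19⊕b22⊕b23⊕b26⊕b27⊕b30⊕b31 = 1⊕0⊕1⊕1⊕0⊕1⊕1⊕1⊕0⊕1⊕1⊕0⊕0⊕0⊕1⊕1 = 0
s4: b4⊕b5⊕b6⊕b7⊕b12⊕b13⊕b14⊕b15⊕b20⊕b21⊕b22⊕b23⊕b28⊕b29⊕b30⊕b31 = 1⊕0⊕1⊕1⊕0⊕1⊕1⊕1⊕0⊕1⊕1⊕0⊕0⊕0⊕1⊕1 = 0
s8: b8⊕b9⊕b10⊕b11⊕b12⊕b13⊕b14⊕b15⊕b24⊕b25⊕b26⊕b27⊕b28⊕b29⊕b30⊕b31 = 1⊕0⊕0⊕1⊕0⊕1⊕1⊕1⊕1⊕1⊕0⊕0⊕0⊕0⊕1⊕1 = 1
s16: b16⊕b17⊕b18⊕b19⊕b20⊕b21⊕b22⊕b23⊕b24⊕b25⊕b26⊕b27⊕b28⊕b29⊕b30⊕b31 = 0⊕1⊕0⊕1⊕0⊕1⊕1⊕0⊕1⊕1⊕0⊕0⊕0⊕0⊕1⊕1 = 0
Syndrome (s16...s1) = 01000 → position 8.
Overall parity (XOR of all 32 bits, including p0): 1⊕1⊕1⊕0⊕1⊕0⊕1⊕1⊕1⊕0⊕0⊕1⊕0⊕1⊕1⊕1⊕0⊕1⊕0⊕1⊕0⊕1⊕1⊕0⊕1⊕1⊕0⊕0⊕0⊕0⊕1⊕1 = 1
Overall=1, syndrome position=8 → single-bit error at position 8.

single 8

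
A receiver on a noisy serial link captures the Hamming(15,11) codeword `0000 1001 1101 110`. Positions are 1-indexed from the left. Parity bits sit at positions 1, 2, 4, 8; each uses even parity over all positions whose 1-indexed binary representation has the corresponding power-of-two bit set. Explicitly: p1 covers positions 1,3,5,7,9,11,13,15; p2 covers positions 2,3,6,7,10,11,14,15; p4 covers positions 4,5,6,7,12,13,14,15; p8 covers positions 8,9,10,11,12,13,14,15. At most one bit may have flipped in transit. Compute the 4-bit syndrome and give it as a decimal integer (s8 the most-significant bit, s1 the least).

1

s1: b1⊕b3⊕b5⊕b7⊕b9⊕b11⊕b13⊕b15 = 0⊕0⊕1⊕0⊕1⊕0⊕1⊕0 = 1
s2: b2⊕b3⊕b6⊕b7⊕b10⊕b11⊕b14⊕b15 = 0⊕0⊕0⊕0⊕1⊕0⊕1⊕0 = 0
s4: b4⊕b5⊕b6⊕b7⊕b12⊕b13⊕b14⊕b15 = 0⊕1⊕0⊕0⊕1⊕1⊕1⊕0 = 0
s8: b8⊕b9⊕b10⊕b11⊕b12⊕b13⊕b14⊕b15 = 1⊕1⊕1⊕0⊕1⊕1⊕1⊕0 = 0
Syndrome (s8...s1) = 0001 → position 1.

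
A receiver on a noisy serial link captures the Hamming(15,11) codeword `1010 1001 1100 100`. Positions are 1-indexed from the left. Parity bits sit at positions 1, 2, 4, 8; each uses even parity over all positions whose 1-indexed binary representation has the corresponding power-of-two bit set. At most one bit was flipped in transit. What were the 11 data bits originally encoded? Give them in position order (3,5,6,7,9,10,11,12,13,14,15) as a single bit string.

11001100100

s1: b1⊕b3⊕b5⊕b7⊕b9⊕b11⊕b13⊕b15 = 1⊕1⊕1⊕0⊕1⊕0⊕1⊕0 = 1
s2: b2⊕b3⊕b6⊕b7⊕b10⊕b11⊕b14⊕b15 = 0⊕1⊕0⊕0⊕1⊕0⊕0⊕0 = 0
s4: b4⊕b5⊕b6⊕b7⊕b12⊕b13⊕b14⊕b15 = 0⊕1⊕0⊕0⊕0⊕1⊕0⊕0 = 0
s8: b8⊕b9⊕b10⊕b11⊕b12⊕b13⊕b14⊕b15 = 1⊕1⊕1⊕0⊕0⊕1⊕0⊕0 = 0
Syndrome (s8...s1) = 0001 → position 1.
Flip bit 1: corrected codeword = 001010011100100
Data bits at positions 3,5,6,7,9,10,11,12,13,14,15: 11001100100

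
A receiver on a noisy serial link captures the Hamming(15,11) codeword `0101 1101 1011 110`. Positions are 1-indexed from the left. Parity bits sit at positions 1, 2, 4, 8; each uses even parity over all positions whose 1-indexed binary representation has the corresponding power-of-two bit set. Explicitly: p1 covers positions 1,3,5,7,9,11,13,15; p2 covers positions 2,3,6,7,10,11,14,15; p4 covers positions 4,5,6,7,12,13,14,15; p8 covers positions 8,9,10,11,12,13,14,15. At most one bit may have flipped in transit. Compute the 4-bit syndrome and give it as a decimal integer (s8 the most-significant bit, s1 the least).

0

s1: b1⊕b3⊕b5⊕b7⊕b9⊕b11⊕b13⊕b15 = 0⊕0⊕1⊕0⊕1⊕1⊕1⊕0 = 0
s2: b2⊕b3⊕b6⊕b7⊕b10⊕b11⊕b14⊕b15 = 1⊕0⊕1⊕0⊕0⊕1⊕1⊕0 = 0
s4: b4⊕b5⊕b6⊕b7⊕b12⊕b13⊕b14⊕b15 = 1⊕1⊕1⊕0⊕1⊕1⊕1⊕0 = 0
s8: b8⊕b9⊕b10⊕b11⊕b12⊕b13⊕b14⊕b15 = 1⊕1⊕0⊕1⊕1⊕1⊕1⊕0 = 0
Syndrome (s8...s1) = 0000 → position 0 (no error).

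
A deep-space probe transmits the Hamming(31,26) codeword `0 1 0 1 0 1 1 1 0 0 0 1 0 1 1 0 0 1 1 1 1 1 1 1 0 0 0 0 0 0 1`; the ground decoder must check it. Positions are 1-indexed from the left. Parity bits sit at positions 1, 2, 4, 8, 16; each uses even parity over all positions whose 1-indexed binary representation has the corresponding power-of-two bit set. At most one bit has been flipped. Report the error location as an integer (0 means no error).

s1: b1⊕b3⊕b5⊕b7⊕b9⊕b11⊕b13⊕b15⊕b17⊕b19⊕b21⊕b23⊕b25⊕b27⊕b29⊕b31 = 0⊕0⊕0⊕1⊕0⊕0⊕0⊕1⊕0⊕1⊕1⊕1⊕0⊕0⊕0⊕1 = 0
s2: b2⊕b3⊕b6⊕b7⊕b10⊕b11⊕b14⊕b15⊕b18⊕b19⊕b22⊕b23⊕b26⊕b27⊕b30⊕b31 = 1⊕0⊕1⊕1⊕0⊕0⊕1⊕1⊕1⊕1⊕1⊕1⊕0⊕0⊕0⊕1 = 0
s4: b4⊕b5⊕b6⊕b7⊕b12⊕b13⊕b14⊕b15⊕b20⊕b21⊕b22⊕b23⊕b28⊕b29⊕b30⊕b31 = 1⊕0⊕1⊕1⊕1⊕0⊕1⊕1⊕1⊕1⊕1⊕1⊕0⊕0⊕0⊕1 = 1
s8: b8⊕b9⊕b10⊕b11⊕b12⊕b13⊕b14⊕b15⊕b24⊕b25⊕b26⊕b27⊕b28⊕b29⊕b30⊕b31 = 1⊕0⊕0⊕0⊕1⊕0⊕1⊕1⊕1⊕0⊕0⊕0⊕0⊕0⊕0⊕1 = 0
s16: b16⊕b17⊕b18⊕b19⊕b20⊕b21⊕b22⊕b23⊕b24⊕b25⊕b26⊕b27⊕b28⊕b29⊕b30⊕b31 = 0⊕0⊕1⊕1⊕1⊕1⊕1⊕1⊕1⊕0⊕0⊕0⊕0⊕0⊕0⊕1 = 0
Syndrome (s16...s1) = 00100 → position 4.

4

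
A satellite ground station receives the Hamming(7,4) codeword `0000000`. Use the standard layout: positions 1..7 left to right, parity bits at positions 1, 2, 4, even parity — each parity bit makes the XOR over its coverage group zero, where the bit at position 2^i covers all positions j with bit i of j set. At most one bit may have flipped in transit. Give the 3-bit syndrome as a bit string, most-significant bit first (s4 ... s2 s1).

000

s1: b1⊕b3⊕b5⊕b7 = 0⊕0⊕0⊕0 = 0
s2: b2⊕b3⊕b6⊕b7 = 0⊕0⊕0⊕0 = 0
s4: b4⊕b5⊕b6⊕b7 = 0⊕0⊕0⊕0 = 0
Syndrome (s4...s1) = 000 → position 0 (no error).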